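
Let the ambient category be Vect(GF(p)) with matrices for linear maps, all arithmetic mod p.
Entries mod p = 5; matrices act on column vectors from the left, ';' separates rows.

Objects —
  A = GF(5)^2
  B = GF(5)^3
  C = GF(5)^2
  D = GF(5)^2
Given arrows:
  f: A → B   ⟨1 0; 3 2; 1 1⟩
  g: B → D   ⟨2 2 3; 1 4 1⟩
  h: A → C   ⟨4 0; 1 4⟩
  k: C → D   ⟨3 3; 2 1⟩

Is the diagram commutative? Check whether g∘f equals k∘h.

Along f;g (path 1):
  e0=⟨1,0⟩ f→⟨1,3,1⟩ g→⟨1,4⟩
  e1=⟨0,1⟩ f→⟨0,2,1⟩ g→⟨2,4⟩
  composite₁ = ⟨1 2; 4 4⟩
Along h;k (path 2):
  e0=⟨1,0⟩ h→⟨4,1⟩ k→⟨0,4⟩
  e1=⟨0,1⟩ h→⟨0,4⟩ k→⟨2,4⟩
  composite₂ = ⟨0 2; 4 4⟩
Equal? NO — does not commute

Answer: DOES NOT COMMUTE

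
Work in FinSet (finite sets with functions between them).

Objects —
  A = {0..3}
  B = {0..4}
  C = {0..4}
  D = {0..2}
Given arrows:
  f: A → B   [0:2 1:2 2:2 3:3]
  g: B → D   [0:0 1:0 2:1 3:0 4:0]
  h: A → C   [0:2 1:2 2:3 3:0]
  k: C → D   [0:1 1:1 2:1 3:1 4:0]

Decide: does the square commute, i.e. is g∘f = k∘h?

Path 1 = f;g:
  0 f→2 g→1
  1 f→2 g→1
  2 f→2 g→1
  3 f→3 g→0
  result₁ = [0:1 1:1 2:1 3:0]
Path 2 = h;k:
  0 h→2 k→1
  1 h→2 k→1
  2 h→3 k→1
  3 h→0 k→1
  result₂ = [0:1 1:1 2:1 3:1]
Equal? differ; not commutative

Answer: DOES NOT COMMUTE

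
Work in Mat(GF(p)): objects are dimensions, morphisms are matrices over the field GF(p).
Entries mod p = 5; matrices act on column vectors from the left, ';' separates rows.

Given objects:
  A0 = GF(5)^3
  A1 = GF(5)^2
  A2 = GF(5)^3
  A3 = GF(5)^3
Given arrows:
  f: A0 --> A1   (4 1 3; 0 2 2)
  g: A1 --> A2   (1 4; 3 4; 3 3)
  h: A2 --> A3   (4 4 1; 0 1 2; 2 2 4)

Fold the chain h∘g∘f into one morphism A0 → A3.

Answer: (1 4 2; 1 4 2; 0 1 1)

Derivation:
  e0=⟨1,0,0⟩ f-->⟨4,0⟩ g-->⟨4,2,2⟩ h-->⟨1,1,0⟩
  e1=⟨0,1,0⟩ f-->⟨1,2⟩ g-->⟨4,1,4⟩ h-->⟨4,4,1⟩
  e2=⟨0,0,1⟩ f-->⟨3,2⟩ g-->⟨1,2,0⟩ h-->⟨2,2,1⟩
⟦path⟧: (1 4 2; 1 4 2; 0 1 1)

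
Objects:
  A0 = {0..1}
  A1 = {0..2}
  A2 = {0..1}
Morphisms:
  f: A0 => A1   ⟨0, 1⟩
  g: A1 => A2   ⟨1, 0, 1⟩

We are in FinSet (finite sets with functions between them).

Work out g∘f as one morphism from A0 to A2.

Answer: ⟨1, 0⟩

Trace:
  0 f=>0 g=>1
  1 f=>1 g=>0
⟦path⟧: ⟨1, 0⟩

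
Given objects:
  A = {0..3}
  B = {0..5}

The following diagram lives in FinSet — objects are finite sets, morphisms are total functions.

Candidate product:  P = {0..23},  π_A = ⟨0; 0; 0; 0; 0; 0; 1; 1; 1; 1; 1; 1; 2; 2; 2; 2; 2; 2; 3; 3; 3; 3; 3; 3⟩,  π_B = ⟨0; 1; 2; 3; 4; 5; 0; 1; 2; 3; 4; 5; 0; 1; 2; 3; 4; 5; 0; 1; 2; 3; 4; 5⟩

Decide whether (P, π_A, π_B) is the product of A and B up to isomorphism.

|A|·|B| = 4·6 = 24;  |P| = 24
Check the pairing map k ↦ (π_A(k), π_B(k)):
  0 : (0,0)
  1 : (0,1)
  2 : (0,2)
  3 : (0,3)
  4 : (0,4)
  5 : (0,5)
  6 : (1,0)
  7 : (1,1)
  8 : (1,2)
  9 : (1,3)
  10 : (1,4)
  11 : (1,5)
  12 : (2,0)
  13 : (2,1)
  14 : (2,2)
  15 : (2,3)
  16 : (2,4)
  17 : (2,5)
  18 : (3,0)
  19 : (3,1)
  20 : (3,2)
  21 : (3,3)
  22 : (3,4)
  23 : (3,5)
distinct pairs in image: 24 / 24 needed
  → bijection onto A×B; projections well-typed.

Answer: VALID PRODUCT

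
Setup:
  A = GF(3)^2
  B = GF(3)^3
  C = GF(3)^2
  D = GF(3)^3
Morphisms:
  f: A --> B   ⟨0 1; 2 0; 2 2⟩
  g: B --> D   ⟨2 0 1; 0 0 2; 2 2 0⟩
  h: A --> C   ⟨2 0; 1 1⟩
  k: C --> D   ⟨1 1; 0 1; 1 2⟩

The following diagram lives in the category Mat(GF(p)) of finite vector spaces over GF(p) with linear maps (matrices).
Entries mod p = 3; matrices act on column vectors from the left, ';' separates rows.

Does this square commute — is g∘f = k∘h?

Answer: DOES NOT COMMUTE

Derivation:
Along f;g (path 1):
  e0=⟨1,0⟩ f-->⟨0,2,2⟩ g-->⟨2,1,1⟩
  e1=⟨0,1⟩ f-->⟨1,0,2⟩ g-->⟨1,1,2⟩
  composite₁ = ⟨2 1; 1 1; 1 2⟩
Along h;k (path 2):
  e0=⟨1,0⟩ h-->⟨2,1⟩ k-->⟨0,1,1⟩
  e1=⟨0,1⟩ h-->⟨0,1⟩ k-->⟨1,1,2⟩
  composite₂ = ⟨0 1; 1 1; 1 2⟩
Equal? distinct morphisms ✗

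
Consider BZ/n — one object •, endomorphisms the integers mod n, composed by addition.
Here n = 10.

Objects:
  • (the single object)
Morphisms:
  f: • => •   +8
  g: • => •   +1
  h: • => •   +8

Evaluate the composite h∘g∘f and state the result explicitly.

  0 +8≡8 +1≡9 +8≡7  (mod 10)
⟦path⟧: +7

Answer: +7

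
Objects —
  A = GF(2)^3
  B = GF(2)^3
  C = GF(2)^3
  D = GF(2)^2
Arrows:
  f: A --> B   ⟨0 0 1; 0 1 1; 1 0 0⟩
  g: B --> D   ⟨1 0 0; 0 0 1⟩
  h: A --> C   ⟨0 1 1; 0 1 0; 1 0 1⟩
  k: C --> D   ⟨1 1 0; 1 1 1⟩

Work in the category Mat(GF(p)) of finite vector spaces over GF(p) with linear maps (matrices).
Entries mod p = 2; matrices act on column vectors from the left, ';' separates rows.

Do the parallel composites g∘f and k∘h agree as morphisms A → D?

1) trace f;g:
  e0=[1,0,0] f-->[0,0,1] g-->[0,1]
  e1=[0,1,0] f-->[0,1,0] g-->[0,0]
  e2=[0,0,1] f-->[1,1,0] g-->[1,0]
  result₁ = ⟨0 0 1; 1 0 0⟩
2) trace h;k:
  e0=[1,0,0] h-->[0,0,1] k-->[0,1]
  e1=[0,1,0] h-->[1,1,0] k-->[0,0]
  e2=[0,0,1] h-->[1,0,1] k-->[1,0]
  result₂ = ⟨0 0 1; 1 0 0⟩
Equal? same morphism ✓

Answer: COMMUTES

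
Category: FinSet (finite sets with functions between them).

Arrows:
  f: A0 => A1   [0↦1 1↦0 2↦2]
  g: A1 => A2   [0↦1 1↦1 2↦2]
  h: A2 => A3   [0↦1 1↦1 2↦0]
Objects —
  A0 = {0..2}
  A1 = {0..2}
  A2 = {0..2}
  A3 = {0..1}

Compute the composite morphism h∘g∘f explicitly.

Answer: [0↦1 1↦1 2↦0]

Work:
  0 f=>1 g=>1 h=>1
  1 f=>0 g=>1 h=>1
  2 f=>2 g=>2 h=>0
composite: [0↦1 1↦1 2↦0]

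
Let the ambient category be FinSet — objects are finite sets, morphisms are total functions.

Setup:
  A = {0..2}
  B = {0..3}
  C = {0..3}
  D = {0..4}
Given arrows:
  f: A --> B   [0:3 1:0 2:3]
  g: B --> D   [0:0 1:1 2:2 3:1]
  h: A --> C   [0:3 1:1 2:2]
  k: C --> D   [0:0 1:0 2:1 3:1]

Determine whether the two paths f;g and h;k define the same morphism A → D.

Answer: COMMUTES

Work:
Along f;g (path 1):
  0 f-->3 g-->1
  1 f-->0 g-->0
  2 f-->3 g-->1
  result₁ = [0:1 1:0 2:1]
Along h;k (path 2):
  0 h-->3 k-->1
  1 h-->1 k-->0
  2 h-->2 k-->1
  result₂ = [0:1 1:0 2:1]
Equal? equal; square commutes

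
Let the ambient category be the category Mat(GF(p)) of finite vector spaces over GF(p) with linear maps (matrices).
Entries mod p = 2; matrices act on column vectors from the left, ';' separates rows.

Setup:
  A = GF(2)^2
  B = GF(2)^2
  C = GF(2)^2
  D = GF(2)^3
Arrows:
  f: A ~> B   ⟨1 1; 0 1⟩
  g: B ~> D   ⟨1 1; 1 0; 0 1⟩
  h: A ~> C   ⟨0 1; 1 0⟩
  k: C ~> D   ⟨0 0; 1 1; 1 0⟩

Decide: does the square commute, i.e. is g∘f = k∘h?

Answer: DOES NOT COMMUTE

Derivation:
Along f;g (path 1):
  e0=(1,0) f~>(1,0) g~>(1,1,0)
  e1=(0,1) f~>(1,1) g~>(0,1,1)
  result₁ = ⟨1 0; 1 1; 0 1⟩
Along h;k (path 2):
  e0=(1,0) h~>(0,1) k~>(0,1,0)
  e1=(0,1) h~>(1,0) k~>(0,1,1)
  result₂ = ⟨0 0; 1 1; 0 1⟩
Equal? differ; not commutative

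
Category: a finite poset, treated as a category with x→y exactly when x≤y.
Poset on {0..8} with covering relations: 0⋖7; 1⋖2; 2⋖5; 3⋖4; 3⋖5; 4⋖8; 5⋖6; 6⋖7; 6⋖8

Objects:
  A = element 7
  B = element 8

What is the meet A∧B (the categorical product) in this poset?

Answer: A∧B = 6

Work:
Lower bounds of A=7 and B=8: {1,2,3,5,6}
  1 ≤ 6
  2 ≤ 6
  3 ≤ 6
  5 ≤ 6
  6 ≤ 6
glb = 6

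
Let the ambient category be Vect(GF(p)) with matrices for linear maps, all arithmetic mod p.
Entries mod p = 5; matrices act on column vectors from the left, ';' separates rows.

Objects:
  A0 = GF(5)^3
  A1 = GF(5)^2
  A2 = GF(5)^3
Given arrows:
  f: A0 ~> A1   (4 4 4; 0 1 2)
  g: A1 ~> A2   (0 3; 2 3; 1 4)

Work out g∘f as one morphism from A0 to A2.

  e0=⟨1,0,0⟩ f~>⟨4,0⟩ g~>⟨0,3,4⟩
  e1=⟨0,1,0⟩ f~>⟨4,1⟩ g~>⟨3,1,3⟩
  e2=⟨0,0,1⟩ f~>⟨4,2⟩ g~>⟨1,4,2⟩
⟦path⟧: (0 3 1; 3 1 4; 4 3 2)

Answer: (0 3 1; 3 1 4; 4 3 2)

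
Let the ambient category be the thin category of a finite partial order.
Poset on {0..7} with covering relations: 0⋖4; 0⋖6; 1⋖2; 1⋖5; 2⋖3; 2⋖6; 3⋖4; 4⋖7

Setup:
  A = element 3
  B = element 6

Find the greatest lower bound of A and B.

{x : x≤A ∧ x≤B} = {1,2}  (A=3, B=6)
  1 ≤ 2
  2 ≤ 2
glb = 2

Answer: A∧B = 2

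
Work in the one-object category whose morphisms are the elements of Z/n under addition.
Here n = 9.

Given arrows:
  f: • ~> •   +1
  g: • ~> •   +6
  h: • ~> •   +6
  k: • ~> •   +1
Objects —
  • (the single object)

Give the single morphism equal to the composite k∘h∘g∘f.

  0 +1≡1 +6≡7 +6≡4 +1≡5  (mod 9)
result: +5

Answer: +5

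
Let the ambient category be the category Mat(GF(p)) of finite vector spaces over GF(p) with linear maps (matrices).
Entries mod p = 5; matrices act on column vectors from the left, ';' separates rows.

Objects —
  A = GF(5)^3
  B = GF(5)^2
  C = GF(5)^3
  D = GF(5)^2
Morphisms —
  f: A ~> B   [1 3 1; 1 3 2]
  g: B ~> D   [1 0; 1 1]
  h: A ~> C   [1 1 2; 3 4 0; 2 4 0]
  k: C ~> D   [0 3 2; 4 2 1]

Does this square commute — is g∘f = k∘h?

Along f;g (path 1):
  e0=⟨1,0,0⟩ f~>⟨1,1⟩ g~>⟨1,2⟩
  e1=⟨0,1,0⟩ f~>⟨3,3⟩ g~>⟨3,1⟩
  e2=⟨0,0,1⟩ f~>⟨1,2⟩ g~>⟨1,3⟩
  composite₁ = [1 3 1; 2 1 3]
Along h;k (path 2):
  e0=⟨1,0,0⟩ h~>⟨1,3,2⟩ k~>⟨3,2⟩
  e1=⟨0,1,0⟩ h~>⟨1,4,4⟩ k~>⟨0,1⟩
  e2=⟨0,0,1⟩ h~>⟨2,0,0⟩ k~>⟨0,3⟩
  composite₂ = [3 0 0; 2 1 3]
Equal? differ; not commutative

Answer: DOES NOT COMMUTE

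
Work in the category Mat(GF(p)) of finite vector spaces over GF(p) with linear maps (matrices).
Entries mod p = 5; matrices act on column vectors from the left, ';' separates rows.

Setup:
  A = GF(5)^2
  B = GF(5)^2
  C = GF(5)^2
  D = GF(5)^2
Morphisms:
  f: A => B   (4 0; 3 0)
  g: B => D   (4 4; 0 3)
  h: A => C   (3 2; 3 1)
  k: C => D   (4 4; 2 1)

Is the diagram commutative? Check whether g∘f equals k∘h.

Answer: DOES NOT COMMUTE

Trace:
Along f;g (path 1):
  e0=(1,0) f=>(4,3) g=>(3,4)
  e1=(0,1) f=>(0,0) g=>(0,0)
  composite₁ = (3 0; 4 0)
Along h;k (path 2):
  e0=(1,0) h=>(3,3) k=>(4,4)
  e1=(0,1) h=>(2,1) k=>(2,0)
  composite₂ = (4 2; 4 0)
Equal? differ; not commutative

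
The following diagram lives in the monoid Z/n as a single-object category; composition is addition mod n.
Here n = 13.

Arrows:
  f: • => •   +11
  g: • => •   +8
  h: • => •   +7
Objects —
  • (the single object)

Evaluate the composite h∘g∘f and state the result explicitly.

  0 +11≡11 +8≡6 +7≡0  (mod 13)
result: +0

Answer: +0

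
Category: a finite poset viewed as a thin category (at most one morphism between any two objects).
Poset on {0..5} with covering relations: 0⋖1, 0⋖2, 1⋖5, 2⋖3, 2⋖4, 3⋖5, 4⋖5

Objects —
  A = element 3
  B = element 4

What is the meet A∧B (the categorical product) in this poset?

Answer: A∧B = 2

Trace:
{x : x⊑A ∧ x⊑B} = {0,2}  (A=3, B=4)
  0 ⊑ 2
  2 ⊑ 2
glb = 2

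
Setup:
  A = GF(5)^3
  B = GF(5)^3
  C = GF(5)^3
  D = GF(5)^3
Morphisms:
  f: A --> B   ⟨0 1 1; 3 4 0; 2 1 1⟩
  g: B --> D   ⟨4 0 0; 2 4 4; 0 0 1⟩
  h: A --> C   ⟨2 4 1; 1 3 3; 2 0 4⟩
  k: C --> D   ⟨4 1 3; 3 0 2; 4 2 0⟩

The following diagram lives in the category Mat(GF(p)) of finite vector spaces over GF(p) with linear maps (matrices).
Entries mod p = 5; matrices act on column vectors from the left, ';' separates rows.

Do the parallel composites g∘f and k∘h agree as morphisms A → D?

Answer: DOES NOT COMMUTE

Work:
Along f;g (path 1):
  e0=(1,0,0) f-->(0,3,2) g-->(0,0,2)
  e1=(0,1,0) f-->(1,4,1) g-->(4,2,1)
  e2=(0,0,1) f-->(1,0,1) g-->(4,1,1)
  composite₁ = ⟨0 4 4; 0 2 1; 2 1 1⟩
Along h;k (path 2):
  e0=(1,0,0) h-->(2,1,2) k-->(0,0,0)
  e1=(0,1,0) h-->(4,3,0) k-->(4,2,2)
  e2=(0,0,1) h-->(1,3,4) k-->(4,1,0)
  composite₂ = ⟨0 4 4; 0 2 1; 0 2 0⟩
Equal? differ; not commutative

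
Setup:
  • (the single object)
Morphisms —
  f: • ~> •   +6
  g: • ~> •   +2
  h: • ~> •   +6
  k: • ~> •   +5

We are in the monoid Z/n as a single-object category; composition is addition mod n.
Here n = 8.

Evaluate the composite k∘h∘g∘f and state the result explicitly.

  0 +6≡6 +2≡0 +6≡6 +5≡3  (mod 8)
composite: +3

Answer: +3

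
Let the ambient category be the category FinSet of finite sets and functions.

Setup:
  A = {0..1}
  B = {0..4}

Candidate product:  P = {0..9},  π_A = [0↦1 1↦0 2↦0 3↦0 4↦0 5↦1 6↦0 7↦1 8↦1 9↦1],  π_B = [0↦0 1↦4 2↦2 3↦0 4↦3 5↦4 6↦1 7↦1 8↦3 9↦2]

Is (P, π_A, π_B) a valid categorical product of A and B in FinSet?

|A|·|B| = 2·5 = 10;  |P| = 10
Check the pairing map k ↦ (π_A(k), π_B(k)):
  0 ↦ (1,0)
  1 ↦ (0,4)
  2 ↦ (0,2)
  3 ↦ (0,0)
  4 ↦ (0,3)
  5 ↦ (1,4)
  6 ↦ (0,1)
  7 ↦ (1,1)
  8 ↦ (1,3)
  9 ↦ (1,2)
distinct pairs in image: 10 / 10 needed
  → bijection onto A×B; projections well-typed.

Answer: VALID PRODUCT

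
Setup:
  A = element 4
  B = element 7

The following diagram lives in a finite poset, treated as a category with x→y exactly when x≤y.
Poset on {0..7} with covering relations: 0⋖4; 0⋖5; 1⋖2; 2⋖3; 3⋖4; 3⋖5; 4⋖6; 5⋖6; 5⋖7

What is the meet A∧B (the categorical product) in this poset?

{x : x≤A ∧ x≤B} = {0,1,2,3}  (A=4, B=7)
  maximal lower bounds 0 and 3 are incomparable: neither 0≤3 nor 3≤0
→ no greatest lower bound exists

Answer: NO MEET EXISTS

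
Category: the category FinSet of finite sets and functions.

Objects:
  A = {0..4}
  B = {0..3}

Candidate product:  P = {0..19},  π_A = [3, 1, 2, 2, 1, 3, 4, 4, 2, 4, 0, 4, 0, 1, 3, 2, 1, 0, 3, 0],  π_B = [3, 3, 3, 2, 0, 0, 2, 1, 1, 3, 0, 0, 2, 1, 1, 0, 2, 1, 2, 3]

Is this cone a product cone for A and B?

Answer: VALID PRODUCT

Trace:
|A|·|B| = 5·4 = 20;  |P| = 20
Check the pairing map k ↦ (π_A(k), π_B(k)):
  0 ↦ (3,3)
  1 ↦ (1,3)
  2 ↦ (2,3)
  3 ↦ (2,2)
  4 ↦ (1,0)
  5 ↦ (3,0)
  6 ↦ (4,2)
  7 ↦ (4,1)
  8 ↦ (2,1)
  9 ↦ (4,3)
  10 ↦ (0,0)
  11 ↦ (4,0)
  12 ↦ (0,2)
  13 ↦ (1,1)
  14 ↦ (3,1)
  15 ↦ (2,0)
  16 ↦ (1,2)
  17 ↦ (0,1)
  18 ↦ (3,2)
  19 ↦ (0,3)
distinct pairs in image: 20 / 20 needed
  → bijection onto A×B; projections well-typed.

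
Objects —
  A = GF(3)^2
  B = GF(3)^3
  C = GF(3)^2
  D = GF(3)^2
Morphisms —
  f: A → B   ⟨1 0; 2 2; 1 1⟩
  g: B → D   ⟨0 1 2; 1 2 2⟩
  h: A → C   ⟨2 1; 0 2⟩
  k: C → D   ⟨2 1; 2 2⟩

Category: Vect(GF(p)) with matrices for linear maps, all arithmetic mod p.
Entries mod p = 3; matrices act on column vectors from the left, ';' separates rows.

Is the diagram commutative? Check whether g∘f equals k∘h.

Answer: COMMUTES

Work:
Path 1 = f;g:
  e0=(1,0) f→(1,2,1) g→(1,1)
  e1=(0,1) f→(0,2,1) g→(1,0)
  composite₁ = ⟨1 1; 1 0⟩
Path 2 = h;k:
  e0=(1,0) h→(2,0) k→(1,1)
  e1=(0,1) h→(1,2) k→(1,0)
  composite₂ = ⟨1 1; 1 0⟩
Equal? same morphism ✓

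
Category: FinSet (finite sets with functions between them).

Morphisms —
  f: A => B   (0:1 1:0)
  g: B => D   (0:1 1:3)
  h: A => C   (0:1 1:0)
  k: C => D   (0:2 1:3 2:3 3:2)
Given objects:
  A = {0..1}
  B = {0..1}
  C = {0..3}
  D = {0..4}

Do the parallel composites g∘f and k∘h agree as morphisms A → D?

Along f;g (path 1):
  0 f=>1 g=>3
  1 f=>0 g=>1
  composite₁ = (0:3 1:1)
Along h;k (path 2):
  0 h=>1 k=>3
  1 h=>0 k=>2
  composite₂ = (0:3 1:2)
Equal? distinct morphisms ✗

Answer: DOES NOT COMMUTE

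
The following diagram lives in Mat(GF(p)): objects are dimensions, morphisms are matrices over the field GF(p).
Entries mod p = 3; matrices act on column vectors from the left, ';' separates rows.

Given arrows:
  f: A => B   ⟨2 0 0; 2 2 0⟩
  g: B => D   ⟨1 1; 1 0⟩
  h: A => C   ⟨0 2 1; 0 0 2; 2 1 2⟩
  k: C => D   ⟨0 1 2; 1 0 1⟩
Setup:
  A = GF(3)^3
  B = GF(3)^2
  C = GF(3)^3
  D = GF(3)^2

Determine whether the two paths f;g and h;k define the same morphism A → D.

Answer: COMMUTES

Derivation:
1) trace f;g:
  e0=⟨1,0,0⟩ f=>⟨2,2⟩ g=>⟨1,2⟩
  e1=⟨0,1,0⟩ f=>⟨0,2⟩ g=>⟨2,0⟩
  e2=⟨0,0,1⟩ f=>⟨0,0⟩ g=>⟨0,0⟩
  result₁ = ⟨1 2 0; 2 0 0⟩
2) trace h;k:
  e0=⟨1,0,0⟩ h=>⟨0,0,2⟩ k=>⟨1,2⟩
  e1=⟨0,1,0⟩ h=>⟨2,0,1⟩ k=>⟨2,0⟩
  e2=⟨0,0,1⟩ h=>⟨1,2,2⟩ k=>⟨0,0⟩
  result₂ = ⟨1 2 0; 2 0 0⟩
Equal? same morphism ✓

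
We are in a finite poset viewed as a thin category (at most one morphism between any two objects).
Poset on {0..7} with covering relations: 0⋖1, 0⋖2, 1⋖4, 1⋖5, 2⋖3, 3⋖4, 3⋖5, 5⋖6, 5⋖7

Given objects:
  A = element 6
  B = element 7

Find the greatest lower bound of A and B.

Common predecessors of 6,7: {0,1,2,3,5}
  0 ⊑ 5
  1 ⊑ 5
  2 ⊑ 5
  3 ⊑ 5
  5 ⊑ 5
glb = 5

Answer: A∧B = 5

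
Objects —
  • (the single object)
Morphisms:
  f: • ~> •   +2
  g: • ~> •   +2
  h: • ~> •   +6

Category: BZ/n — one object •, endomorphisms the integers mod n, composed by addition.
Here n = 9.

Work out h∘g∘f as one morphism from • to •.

Answer: +1

Work:
  0 +2≡2 +2≡4 +6≡1  (mod 9)
⟦path⟧: +1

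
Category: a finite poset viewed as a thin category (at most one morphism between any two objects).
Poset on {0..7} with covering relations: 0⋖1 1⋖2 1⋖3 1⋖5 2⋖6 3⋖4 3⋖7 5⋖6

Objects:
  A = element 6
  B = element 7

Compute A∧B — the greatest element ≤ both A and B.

Lower bounds of A=6 and B=7: {0,1}
  0 <= 1
  1 <= 1
glb = 1

Answer: A∧B = 1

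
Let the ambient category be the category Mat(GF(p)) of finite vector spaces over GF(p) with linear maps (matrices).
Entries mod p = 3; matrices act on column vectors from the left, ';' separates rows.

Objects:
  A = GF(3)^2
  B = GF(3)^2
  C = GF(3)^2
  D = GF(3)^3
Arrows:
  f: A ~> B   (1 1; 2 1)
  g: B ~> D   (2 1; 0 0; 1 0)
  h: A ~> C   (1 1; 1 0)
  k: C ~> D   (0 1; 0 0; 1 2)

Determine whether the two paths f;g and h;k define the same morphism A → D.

Along f;g (path 1):
  e0=⟨1,0⟩ f~>⟨1,2⟩ g~>⟨1,0,1⟩
  e1=⟨0,1⟩ f~>⟨1,1⟩ g~>⟨0,0,1⟩
  ⟦path⟧₁ = (1 0; 0 0; 1 1)
Along h;k (path 2):
  e0=⟨1,0⟩ h~>⟨1,1⟩ k~>⟨1,0,0⟩
  e1=⟨0,1⟩ h~>⟨1,0⟩ k~>⟨0,0,1⟩
  ⟦path⟧₂ = (1 0; 0 0; 0 1)
Equal? differ; not commutative

Answer: DOES NOT COMMUTE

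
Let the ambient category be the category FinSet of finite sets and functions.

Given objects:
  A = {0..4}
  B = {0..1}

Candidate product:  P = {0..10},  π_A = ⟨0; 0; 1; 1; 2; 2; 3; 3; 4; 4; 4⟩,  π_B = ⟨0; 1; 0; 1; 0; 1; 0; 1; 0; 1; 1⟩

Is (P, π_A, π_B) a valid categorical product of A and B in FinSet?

|A|·|B| = 5·2 = 10;  |P| = 11
  → cardinalities differ; no bijection possible.

Answer: NOT A VALID PRODUCT — |P|=11 ≠ |A|·|B|=10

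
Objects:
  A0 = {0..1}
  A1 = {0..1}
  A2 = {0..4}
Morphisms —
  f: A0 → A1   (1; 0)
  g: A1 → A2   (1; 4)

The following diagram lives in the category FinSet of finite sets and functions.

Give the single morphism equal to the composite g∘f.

  0 f→1 g→4
  1 f→0 g→1
composite: (4; 1)

Answer: (4; 1)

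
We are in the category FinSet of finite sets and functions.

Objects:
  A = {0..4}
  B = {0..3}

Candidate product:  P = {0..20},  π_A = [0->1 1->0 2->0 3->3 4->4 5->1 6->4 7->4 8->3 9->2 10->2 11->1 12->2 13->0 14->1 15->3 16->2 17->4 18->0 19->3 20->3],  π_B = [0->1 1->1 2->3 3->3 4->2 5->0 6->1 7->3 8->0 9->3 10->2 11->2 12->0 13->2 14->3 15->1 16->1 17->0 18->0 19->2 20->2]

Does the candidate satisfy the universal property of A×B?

|A|·|B| = 5·4 = 20;  |P| = 21
  → cardinalities differ; no bijection possible.

Answer: NOT A VALID PRODUCT — |P|=21 ≠ |A|·|B|=20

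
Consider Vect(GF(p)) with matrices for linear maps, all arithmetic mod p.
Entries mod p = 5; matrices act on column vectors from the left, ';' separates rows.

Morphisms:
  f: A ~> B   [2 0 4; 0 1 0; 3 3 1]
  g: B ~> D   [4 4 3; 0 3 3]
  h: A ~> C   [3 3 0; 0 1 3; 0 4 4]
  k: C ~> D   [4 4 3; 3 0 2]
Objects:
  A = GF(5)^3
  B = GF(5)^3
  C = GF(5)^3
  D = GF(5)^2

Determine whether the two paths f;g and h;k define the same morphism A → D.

Path 1 = f;g:
  e0=⟨1,0,0⟩ f~>⟨2,0,3⟩ g~>⟨2,4⟩
  e1=⟨0,1,0⟩ f~>⟨0,1,3⟩ g~>⟨3,2⟩
  e2=⟨0,0,1⟩ f~>⟨4,0,1⟩ g~>⟨4,3⟩
  result₁ = [2 3 4; 4 2 3]
Path 2 = h;k:
  e0=⟨1,0,0⟩ h~>⟨3,0,0⟩ k~>⟨2,4⟩
  e1=⟨0,1,0⟩ h~>⟨3,1,4⟩ k~>⟨3,2⟩
  e2=⟨0,0,1⟩ h~>⟨0,3,4⟩ k~>⟨4,3⟩
  result₂ = [2 3 4; 4 2 3]
Equal? same morphism ✓

Answer: COMMUTES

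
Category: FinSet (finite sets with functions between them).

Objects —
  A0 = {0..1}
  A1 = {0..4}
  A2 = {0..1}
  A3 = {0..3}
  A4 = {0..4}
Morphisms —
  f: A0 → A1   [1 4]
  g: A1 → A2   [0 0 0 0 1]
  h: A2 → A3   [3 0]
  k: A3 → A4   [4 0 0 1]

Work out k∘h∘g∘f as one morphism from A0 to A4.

  0 f→1 g→0 h→3 k→1
  1 f→4 g→1 h→0 k→4
composite: [1 4]

Answer: [1 4]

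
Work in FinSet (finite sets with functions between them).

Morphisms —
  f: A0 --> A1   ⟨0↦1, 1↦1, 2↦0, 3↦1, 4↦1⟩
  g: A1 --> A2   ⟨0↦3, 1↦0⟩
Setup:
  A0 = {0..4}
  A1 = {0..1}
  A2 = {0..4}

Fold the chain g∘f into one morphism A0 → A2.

Answer: ⟨0↦0, 1↦0, 2↦3, 3↦0, 4↦0⟩

Trace:
  0 f-->1 g-->0
  1 f-->1 g-->0
  2 f-->0 g-->3
  3 f-->1 g-->0
  4 f-->1 g-->0
composite: ⟨0↦0, 1↦0, 2↦3, 3↦0, 4↦0⟩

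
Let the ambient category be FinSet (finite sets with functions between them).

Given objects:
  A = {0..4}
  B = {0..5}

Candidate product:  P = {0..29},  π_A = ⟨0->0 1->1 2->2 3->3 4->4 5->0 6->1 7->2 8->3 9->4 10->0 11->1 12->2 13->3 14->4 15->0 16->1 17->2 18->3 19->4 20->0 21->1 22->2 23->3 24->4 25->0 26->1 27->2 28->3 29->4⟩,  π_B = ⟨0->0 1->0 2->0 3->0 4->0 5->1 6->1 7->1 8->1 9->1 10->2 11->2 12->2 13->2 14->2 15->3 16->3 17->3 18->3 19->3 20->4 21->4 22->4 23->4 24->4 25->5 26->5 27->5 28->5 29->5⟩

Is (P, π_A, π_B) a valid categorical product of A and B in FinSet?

|A|·|B| = 5·6 = 30;  |P| = 30
Check the pairing map k ↦ (π_A(k), π_B(k)):
  0 -> (0,0)
  1 -> (1,0)
  2 -> (2,0)
  3 -> (3,0)
  4 -> (4,0)
  5 -> (0,1)
  6 -> (1,1)
  7 -> (2,1)
  8 -> (3,1)
  9 -> (4,1)
  10 -> (0,2)
  11 -> (1,2)
  12 -> (2,2)
  13 -> (3,2)
  14 -> (4,2)
  15 -> (0,3)
  16 -> (1,3)
  17 -> (2,3)
  18 -> (3,3)
  19 -> (4,3)
  20 -> (0,4)
  21 -> (1,4)
  22 -> (2,4)
  23 -> (3,4)
  24 -> (4,4)
  25 -> (0,5)
  26 -> (1,5)
  27 -> (2,5)
  28 -> (3,5)
  29 -> (4,5)
distinct pairs in image: 30 / 30 needed
  → bijection onto A×B; projections well-typed.

Answer: VALID PRODUCT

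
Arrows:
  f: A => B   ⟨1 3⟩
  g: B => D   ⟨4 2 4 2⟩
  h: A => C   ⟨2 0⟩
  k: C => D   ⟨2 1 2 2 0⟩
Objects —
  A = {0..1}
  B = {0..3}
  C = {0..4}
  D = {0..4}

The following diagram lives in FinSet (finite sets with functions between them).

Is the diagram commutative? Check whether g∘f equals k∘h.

Path 1 = f;g:
  0 f=>1 g=>2
  1 f=>3 g=>2
  ⟦path⟧₁ = ⟨2 2⟩
Path 2 = h;k:
  0 h=>2 k=>2
  1 h=>0 k=>2
  ⟦path⟧₂ = ⟨2 2⟩
Equal? same morphism ✓

Answer: COMMUTES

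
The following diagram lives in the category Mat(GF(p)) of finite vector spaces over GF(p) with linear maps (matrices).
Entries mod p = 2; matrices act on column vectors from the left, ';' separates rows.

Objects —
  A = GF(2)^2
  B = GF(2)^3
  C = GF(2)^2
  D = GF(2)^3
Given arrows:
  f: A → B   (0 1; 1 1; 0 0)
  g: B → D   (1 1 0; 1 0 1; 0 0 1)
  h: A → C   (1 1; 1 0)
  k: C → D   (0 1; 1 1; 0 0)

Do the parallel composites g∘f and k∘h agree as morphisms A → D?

Answer: COMMUTES

Work:
Path 1 = f;g:
  e0=⟨1,0⟩ f→⟨0,1,0⟩ g→⟨1,0,0⟩
  e1=⟨0,1⟩ f→⟨1,1,0⟩ g→⟨0,1,0⟩
  ⟦path⟧₁ = (1 0; 0 1; 0 0)
Path 2 = h;k:
  e0=⟨1,0⟩ h→⟨1,1⟩ k→⟨1,0,0⟩
  e1=⟨0,1⟩ h→⟨1,0⟩ k→⟨0,1,0⟩
  ⟦path⟧₂ = (1 0; 0 1; 0 0)
Equal? equal; square commutes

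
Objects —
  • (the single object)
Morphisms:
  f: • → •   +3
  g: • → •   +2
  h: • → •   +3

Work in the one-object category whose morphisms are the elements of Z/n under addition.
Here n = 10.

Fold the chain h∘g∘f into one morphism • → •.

Answer: +8

Derivation:
  0 +3≡3 +2≡5 +3≡8  (mod 10)
result: +8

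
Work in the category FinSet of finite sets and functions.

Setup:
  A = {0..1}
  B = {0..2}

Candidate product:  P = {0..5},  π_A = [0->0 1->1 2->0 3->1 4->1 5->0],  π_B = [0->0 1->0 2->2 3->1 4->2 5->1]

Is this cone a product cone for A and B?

Answer: VALID PRODUCT

Derivation:
|A|·|B| = 2·3 = 6;  |P| = 6
Check the pairing map k ↦ (π_A(k), π_B(k)):
  0 -> (0,0)
  1 -> (1,0)
  2 -> (0,2)
  3 -> (1,1)
  4 -> (1,2)
  5 -> (0,1)
distinct pairs in image: 6 / 6 needed
  → bijection onto A×B; projections well-typed.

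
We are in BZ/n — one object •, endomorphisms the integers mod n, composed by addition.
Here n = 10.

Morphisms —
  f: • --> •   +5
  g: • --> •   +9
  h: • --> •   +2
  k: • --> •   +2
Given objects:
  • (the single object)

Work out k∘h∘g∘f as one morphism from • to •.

  0 +5≡5 +9≡4 +2≡6 +2≡8  (mod 10)
composite: +8

Answer: +8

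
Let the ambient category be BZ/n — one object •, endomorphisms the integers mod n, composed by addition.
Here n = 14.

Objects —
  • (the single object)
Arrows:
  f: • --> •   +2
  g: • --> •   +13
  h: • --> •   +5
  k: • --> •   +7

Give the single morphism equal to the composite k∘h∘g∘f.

  0 +2≡2 +13≡1 +5≡6 +7≡13  (mod 14)
result: +13

Answer: +13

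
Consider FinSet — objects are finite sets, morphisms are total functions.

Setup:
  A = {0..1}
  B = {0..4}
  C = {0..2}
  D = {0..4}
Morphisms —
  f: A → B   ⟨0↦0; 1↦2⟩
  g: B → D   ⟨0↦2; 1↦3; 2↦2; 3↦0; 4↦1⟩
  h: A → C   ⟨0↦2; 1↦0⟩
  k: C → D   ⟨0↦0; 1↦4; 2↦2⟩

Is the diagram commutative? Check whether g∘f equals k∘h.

Answer: DOES NOT COMMUTE

Work:
Along f;g (path 1):
  0 f→0 g→2
  1 f→2 g→2
  composite₁ = ⟨0↦2; 1↦2⟩
Along h;k (path 2):
  0 h→2 k→2
  1 h→0 k→0
  composite₂ = ⟨0↦2; 1↦0⟩
Equal? distinct morphisms ✗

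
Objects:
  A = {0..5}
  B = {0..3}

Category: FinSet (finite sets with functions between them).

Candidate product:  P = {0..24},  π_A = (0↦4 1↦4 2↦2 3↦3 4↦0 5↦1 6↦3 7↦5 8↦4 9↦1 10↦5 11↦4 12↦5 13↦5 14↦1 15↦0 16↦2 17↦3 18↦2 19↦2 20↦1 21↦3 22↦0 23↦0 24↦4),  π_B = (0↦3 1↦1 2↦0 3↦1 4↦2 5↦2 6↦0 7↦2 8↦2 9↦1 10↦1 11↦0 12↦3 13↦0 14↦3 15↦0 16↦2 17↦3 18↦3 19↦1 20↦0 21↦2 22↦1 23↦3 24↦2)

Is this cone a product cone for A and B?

|A|·|B| = 6·4 = 24;  |P| = 25
  → cardinalities differ; no bijection possible.

Answer: NOT A VALID PRODUCT — |P|=25 ≠ |A|·|B|=24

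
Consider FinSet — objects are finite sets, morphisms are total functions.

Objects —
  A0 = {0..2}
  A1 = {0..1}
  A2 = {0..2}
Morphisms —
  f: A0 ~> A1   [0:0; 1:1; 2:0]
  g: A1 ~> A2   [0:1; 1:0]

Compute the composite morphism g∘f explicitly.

  0 f~>0 g~>1
  1 f~>1 g~>0
  2 f~>0 g~>1
composite: [0:1; 1:0; 2:1]

Answer: [0:1; 1:0; 2:1]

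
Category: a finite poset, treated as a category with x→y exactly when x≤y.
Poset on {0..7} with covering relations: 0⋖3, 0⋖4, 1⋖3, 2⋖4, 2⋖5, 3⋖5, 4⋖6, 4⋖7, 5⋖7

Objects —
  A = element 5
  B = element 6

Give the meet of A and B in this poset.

Answer: NO MEET EXISTS

Work:
{x : x⊑A ∧ x⊑B} = {0,2}  (A=5, B=6)
  maximal lower bounds 0 and 2 are incomparable: neither 0⊑2 nor 2⊑0
→ no greatest lower bound exists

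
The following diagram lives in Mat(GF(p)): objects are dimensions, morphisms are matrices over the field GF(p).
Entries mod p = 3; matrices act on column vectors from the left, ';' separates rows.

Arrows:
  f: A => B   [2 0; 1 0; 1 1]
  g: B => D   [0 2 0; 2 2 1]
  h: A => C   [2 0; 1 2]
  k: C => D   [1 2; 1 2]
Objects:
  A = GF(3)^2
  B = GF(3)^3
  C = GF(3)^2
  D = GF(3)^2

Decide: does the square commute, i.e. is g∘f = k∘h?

Path 1 = f;g:
  e0=⟨1,0⟩ f=>⟨2,1,1⟩ g=>⟨2,1⟩
  e1=⟨0,1⟩ f=>⟨0,0,1⟩ g=>⟨0,1⟩
  result₁ = [2 0; 1 1]
Path 2 = h;k:
  e0=⟨1,0⟩ h=>⟨2,1⟩ k=>⟨1,1⟩
  e1=⟨0,1⟩ h=>⟨0,2⟩ k=>⟨1,1⟩
  result₂ = [1 1; 1 1]
Equal? NO — does not commute

Answer: DOES NOT COMMUTE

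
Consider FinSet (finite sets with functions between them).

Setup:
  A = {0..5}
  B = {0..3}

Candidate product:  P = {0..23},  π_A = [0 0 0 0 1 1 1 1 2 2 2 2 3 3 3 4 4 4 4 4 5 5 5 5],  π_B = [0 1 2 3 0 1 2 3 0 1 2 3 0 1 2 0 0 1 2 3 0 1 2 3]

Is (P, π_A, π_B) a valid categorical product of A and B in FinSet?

Answer: NOT A VALID PRODUCT — duplicate pair at indices 16,15

Work:
|A|·|B| = 6·4 = 24;  |P| = 24
Check the pairing map k ↦ (π_A(k), π_B(k)):
  0 -> (0,0)
  1 -> (0,1)
  2 -> (0,2)
  3 -> (0,3)
  4 -> (1,0)
  5 -> (1,1)
  6 -> (1,2)
  7 -> (1,3)
  8 -> (2,0)
  9 -> (2,1)
  10 -> (2,2)
  11 -> (2,3)
  12 -> (3,0)
  13 -> (3,1)
  14 -> (3,2)
  15 -> (4,0)
  16 -> (4,0)  ✗ repeats pair of k=15
  17 -> (4,1)
  18 -> (4,2)
  19 -> (4,3)
  20 -> (5,0)
  21 -> (5,1)
  22 -> (5,2)
  23 -> (5,3)
distinct pairs in image: 23 / 24 needed
  → (4,0) hit at k=15 and k=16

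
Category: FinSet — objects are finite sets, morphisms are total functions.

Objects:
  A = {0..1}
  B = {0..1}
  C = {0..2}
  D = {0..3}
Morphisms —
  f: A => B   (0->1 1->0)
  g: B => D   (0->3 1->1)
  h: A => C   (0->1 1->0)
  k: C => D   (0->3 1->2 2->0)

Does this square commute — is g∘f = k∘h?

Answer: DOES NOT COMMUTE

Work:
Path 1 = f;g:
  0 f=>1 g=>1
  1 f=>0 g=>3
  ⟦path⟧₁ = (0->1 1->3)
Path 2 = h;k:
  0 h=>1 k=>2
  1 h=>0 k=>3
  ⟦path⟧₂ = (0->2 1->3)
Equal? distinct morphisms ✗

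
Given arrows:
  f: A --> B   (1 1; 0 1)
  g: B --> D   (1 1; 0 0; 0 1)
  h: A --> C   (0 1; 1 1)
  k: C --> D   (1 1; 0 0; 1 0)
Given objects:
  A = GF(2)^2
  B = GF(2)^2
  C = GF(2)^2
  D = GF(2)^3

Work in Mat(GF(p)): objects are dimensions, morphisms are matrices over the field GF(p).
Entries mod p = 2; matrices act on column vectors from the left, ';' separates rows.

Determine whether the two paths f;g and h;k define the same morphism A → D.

1) trace f;g:
  e0=(1,0) f-->(1,0) g-->(1,0,0)
  e1=(0,1) f-->(1,1) g-->(0,0,1)
  result₁ = (1 0; 0 0; 0 1)
2) trace h;k:
  e0=(1,0) h-->(0,1) k-->(1,0,0)
  e1=(0,1) h-->(1,1) k-->(0,0,1)
  result₂ = (1 0; 0 0; 0 1)
Equal? same morphism ✓

Answer: COMMUTES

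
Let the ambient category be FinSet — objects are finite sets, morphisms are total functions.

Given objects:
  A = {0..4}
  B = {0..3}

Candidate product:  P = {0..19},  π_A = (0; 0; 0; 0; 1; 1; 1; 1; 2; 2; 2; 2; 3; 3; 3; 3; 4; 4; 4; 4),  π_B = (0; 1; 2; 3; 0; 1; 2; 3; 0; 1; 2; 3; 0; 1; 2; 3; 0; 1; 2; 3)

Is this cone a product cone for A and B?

|A|·|B| = 5·4 = 20;  |P| = 20
Check the pairing map k ↦ (π_A(k), π_B(k)):
  0 -> (0,0)
  1 -> (0,1)
  2 -> (0,2)
  3 -> (0,3)
  4 -> (1,0)
  5 -> (1,1)
  6 -> (1,2)
  7 -> (1,3)
  8 -> (2,0)
  9 -> (2,1)
  10 -> (2,2)
  11 -> (2,3)
  12 -> (3,0)
  13 -> (3,1)
  14 -> (3,2)
  15 -> (3,3)
  16 -> (4,0)
  17 -> (4,1)
  18 -> (4,2)
  19 -> (4,3)
distinct pairs in image: 20 / 20 needed
  → bijection onto A×B; projections well-typed.

Answer: VALID PRODUCT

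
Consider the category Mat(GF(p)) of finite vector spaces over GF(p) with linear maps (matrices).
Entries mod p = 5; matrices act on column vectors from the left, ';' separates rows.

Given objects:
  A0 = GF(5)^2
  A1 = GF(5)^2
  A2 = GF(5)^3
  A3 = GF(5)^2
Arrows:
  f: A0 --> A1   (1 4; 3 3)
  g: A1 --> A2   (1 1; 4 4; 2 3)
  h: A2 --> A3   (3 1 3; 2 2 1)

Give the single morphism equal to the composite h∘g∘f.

  e0=[1,0] f-->[1,3] g-->[4,1,1] h-->[1,1]
  e1=[0,1] f-->[4,3] g-->[2,3,2] h-->[0,2]
result: (1 0; 1 2)

Answer: (1 0; 1 2)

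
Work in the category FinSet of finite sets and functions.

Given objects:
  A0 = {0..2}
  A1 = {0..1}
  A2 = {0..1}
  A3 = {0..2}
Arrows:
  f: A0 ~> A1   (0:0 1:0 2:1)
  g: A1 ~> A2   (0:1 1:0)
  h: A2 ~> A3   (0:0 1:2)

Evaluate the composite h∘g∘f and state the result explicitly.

  0 f~>0 g~>1 h~>2
  1 f~>0 g~>1 h~>2
  2 f~>1 g~>0 h~>0
⟦path⟧: (0:2 1:2 2:0)

Answer: (0:2 1:2 2:0)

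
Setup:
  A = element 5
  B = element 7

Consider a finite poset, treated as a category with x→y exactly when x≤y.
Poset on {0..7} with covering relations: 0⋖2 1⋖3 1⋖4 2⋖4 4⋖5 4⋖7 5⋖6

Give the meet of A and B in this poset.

Answer: A∧B = 4

Work:
{x : x⊑A ∧ x⊑B} = {0,1,2,4}  (A=5, B=7)
  0 ⊑ 4
  1 ⊑ 4
  2 ⊑ 4
  4 ⊑ 4
glb = 4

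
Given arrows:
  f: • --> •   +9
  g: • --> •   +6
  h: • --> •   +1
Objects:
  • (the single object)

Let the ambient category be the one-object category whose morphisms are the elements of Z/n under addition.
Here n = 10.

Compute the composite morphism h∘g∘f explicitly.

  0 +9≡9 +6≡5 +1≡6  (mod 10)
⟦path⟧: +6

Answer: +6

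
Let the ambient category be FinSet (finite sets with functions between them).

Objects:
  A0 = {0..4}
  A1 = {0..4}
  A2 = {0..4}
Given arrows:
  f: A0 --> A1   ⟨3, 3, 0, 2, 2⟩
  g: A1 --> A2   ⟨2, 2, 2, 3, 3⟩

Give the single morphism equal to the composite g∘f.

Answer: ⟨3, 3, 2, 2, 2⟩

Work:
  0 f-->3 g-->3
  1 f-->3 g-->3
  2 f-->0 g-->2
  3 f-->2 g-->2
  4 f-->2 g-->2
⟦path⟧: ⟨3, 3, 2, 2, 2⟩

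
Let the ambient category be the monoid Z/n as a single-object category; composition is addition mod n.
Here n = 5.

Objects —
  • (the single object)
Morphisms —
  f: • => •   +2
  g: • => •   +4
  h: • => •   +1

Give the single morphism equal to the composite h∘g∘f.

Answer: +2

Derivation:
  0 +2≡2 +4≡1 +1≡2  (mod 5)
result: +2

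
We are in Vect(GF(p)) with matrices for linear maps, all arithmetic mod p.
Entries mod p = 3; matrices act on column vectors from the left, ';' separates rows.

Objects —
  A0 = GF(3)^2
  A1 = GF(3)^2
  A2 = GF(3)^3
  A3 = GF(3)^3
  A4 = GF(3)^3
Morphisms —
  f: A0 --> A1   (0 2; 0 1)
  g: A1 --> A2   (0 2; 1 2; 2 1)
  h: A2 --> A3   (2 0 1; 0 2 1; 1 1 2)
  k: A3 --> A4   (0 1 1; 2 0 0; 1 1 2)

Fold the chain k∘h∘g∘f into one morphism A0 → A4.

  e0=⟨1,0⟩ f-->⟨0,0⟩ g-->⟨0,0,0⟩ h-->⟨0,0,0⟩ k-->⟨0,0,0⟩
  e1=⟨0,1⟩ f-->⟨2,1⟩ g-->⟨2,1,2⟩ h-->⟨0,1,1⟩ k-->⟨2,0,0⟩
⟦path⟧: (0 2; 0 0; 0 0)

Answer: (0 2; 0 0; 0 0)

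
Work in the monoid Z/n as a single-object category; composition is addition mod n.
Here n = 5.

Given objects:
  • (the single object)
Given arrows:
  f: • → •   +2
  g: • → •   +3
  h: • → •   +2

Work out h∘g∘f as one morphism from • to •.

  0 +2≡2 +3≡0 +2≡2  (mod 5)
result: +2

Answer: +2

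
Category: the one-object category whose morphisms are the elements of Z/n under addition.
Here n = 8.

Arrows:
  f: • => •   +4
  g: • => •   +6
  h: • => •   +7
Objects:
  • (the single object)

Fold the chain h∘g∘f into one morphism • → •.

Answer: +1

Trace:
  0 +4≡4 +6≡2 +7≡1  (mod 8)
⟦path⟧: +1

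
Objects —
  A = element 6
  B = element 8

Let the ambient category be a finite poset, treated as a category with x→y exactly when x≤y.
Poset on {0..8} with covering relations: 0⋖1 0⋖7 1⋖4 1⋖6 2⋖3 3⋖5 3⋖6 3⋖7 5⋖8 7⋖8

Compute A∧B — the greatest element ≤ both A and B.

Common predecessors of 6,8: {0,2,3}
  maximal lower bounds 0 and 3 are incomparable: neither 0≤3 nor 3≤0
→ no greatest lower bound exists

Answer: NO MEET EXISTS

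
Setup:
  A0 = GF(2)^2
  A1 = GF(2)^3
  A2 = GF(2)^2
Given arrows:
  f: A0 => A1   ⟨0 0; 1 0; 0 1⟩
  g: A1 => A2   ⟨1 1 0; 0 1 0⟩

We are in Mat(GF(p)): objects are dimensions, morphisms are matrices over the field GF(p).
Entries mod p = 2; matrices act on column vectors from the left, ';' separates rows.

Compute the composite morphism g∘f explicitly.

  e0=[1,0] f=>[0,1,0] g=>[1,1]
  e1=[0,1] f=>[0,0,1] g=>[0,0]
result: ⟨1 0; 1 0⟩

Answer: ⟨1 0; 1 0⟩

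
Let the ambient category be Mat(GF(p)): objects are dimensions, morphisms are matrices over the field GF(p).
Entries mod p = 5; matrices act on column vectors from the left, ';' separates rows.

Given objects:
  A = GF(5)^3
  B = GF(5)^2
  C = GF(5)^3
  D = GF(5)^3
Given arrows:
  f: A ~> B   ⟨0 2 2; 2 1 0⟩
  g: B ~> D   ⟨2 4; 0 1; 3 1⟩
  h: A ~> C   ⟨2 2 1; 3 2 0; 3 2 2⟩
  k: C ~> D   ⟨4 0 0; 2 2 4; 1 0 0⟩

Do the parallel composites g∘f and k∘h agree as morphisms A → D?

Along f;g (path 1):
  e0=[1,0,0] f~>[0,2] g~>[3,2,2]
  e1=[0,1,0] f~>[2,1] g~>[3,1,2]
  e2=[0,0,1] f~>[2,0] g~>[4,0,1]
  composite₁ = ⟨3 3 4; 2 1 0; 2 2 1⟩
Along h;k (path 2):
  e0=[1,0,0] h~>[2,3,3] k~>[3,2,2]
  e1=[0,1,0] h~>[2,2,2] k~>[3,1,2]
  e2=[0,0,1] h~>[1,0,2] k~>[4,0,1]
  composite₂ = ⟨3 3 4; 2 1 0; 2 2 1⟩
Equal? equal; square commutes

Answer: COMMUTES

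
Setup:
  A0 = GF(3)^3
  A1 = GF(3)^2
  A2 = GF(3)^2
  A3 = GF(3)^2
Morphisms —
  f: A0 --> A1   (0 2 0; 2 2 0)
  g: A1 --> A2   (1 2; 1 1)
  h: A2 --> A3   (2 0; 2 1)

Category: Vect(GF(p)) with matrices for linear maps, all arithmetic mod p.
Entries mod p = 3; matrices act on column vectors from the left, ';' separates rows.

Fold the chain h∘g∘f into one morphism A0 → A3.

Answer: (2 0 0; 1 1 0)

Work:
  e0=(1,0,0) f-->(0,2) g-->(1,2) h-->(2,1)
  e1=(0,1,0) f-->(2,2) g-->(0,1) h-->(0,1)
  e2=(0,0,1) f-->(0,0) g-->(0,0) h-->(0,0)
result: (2 0 0; 1 1 0)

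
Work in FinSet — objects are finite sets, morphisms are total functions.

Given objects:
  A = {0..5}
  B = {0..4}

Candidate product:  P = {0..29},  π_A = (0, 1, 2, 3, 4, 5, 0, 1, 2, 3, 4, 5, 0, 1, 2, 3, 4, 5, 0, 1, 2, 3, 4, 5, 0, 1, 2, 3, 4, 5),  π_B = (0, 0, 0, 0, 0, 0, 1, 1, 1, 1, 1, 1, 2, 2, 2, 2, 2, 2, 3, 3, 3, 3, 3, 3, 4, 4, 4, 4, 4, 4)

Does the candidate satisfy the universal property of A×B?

Answer: VALID PRODUCT

Work:
|A|·|B| = 6·5 = 30;  |P| = 30
Check the pairing map k ↦ (π_A(k), π_B(k)):
  0 -> (0,0)
  1 -> (1,0)
  2 -> (2,0)
  3 -> (3,0)
  4 -> (4,0)
  5 -> (5,0)
  6 -> (0,1)
  7 -> (1,1)
  8 -> (2,1)
  9 -> (3,1)
  10 -> (4,1)
  11 -> (5,1)
  12 -> (0,2)
  13 -> (1,2)
  14 -> (2,2)
  15 -> (3,2)
  16 -> (4,2)
  17 -> (5,2)
  18 -> (0,3)
  19 -> (1,3)
  20 -> (2,3)
  21 -> (3,3)
  22 -> (4,3)
  23 -> (5,3)
  24 -> (0,4)
  25 -> (1,4)
  26 -> (2,4)
  27 -> (3,4)
  28 -> (4,4)
  29 -> (5,4)
distinct pairs in image: 30 / 30 needed
  → bijection onto A×B; projections well-typed.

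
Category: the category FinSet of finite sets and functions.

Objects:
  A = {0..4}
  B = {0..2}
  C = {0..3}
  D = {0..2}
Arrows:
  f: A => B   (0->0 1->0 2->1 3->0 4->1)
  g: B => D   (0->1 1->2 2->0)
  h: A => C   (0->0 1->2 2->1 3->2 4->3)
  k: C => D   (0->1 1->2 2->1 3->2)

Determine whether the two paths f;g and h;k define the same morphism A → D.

Path 1 = f;g:
  0 f=>0 g=>1
  1 f=>0 g=>1
  2 f=>1 g=>2
  3 f=>0 g=>1
  4 f=>1 g=>2
  result₁ = (0->1 1->1 2->2 3->1 4->2)
Path 2 = h;k:
  0 h=>0 k=>1
  1 h=>2 k=>1
  2 h=>1 k=>2
  3 h=>2 k=>1
  4 h=>3 k=>2
  result₂ = (0->1 1->1 2->2 3->1 4->2)
Equal? same morphism ✓

Answer: COMMUTES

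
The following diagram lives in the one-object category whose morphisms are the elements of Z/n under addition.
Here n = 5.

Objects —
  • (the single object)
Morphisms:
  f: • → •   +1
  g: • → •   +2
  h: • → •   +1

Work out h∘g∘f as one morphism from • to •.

Answer: +4

Trace:
  0 +1≡1 +2≡3 +1≡4  (mod 5)
⟦path⟧: +4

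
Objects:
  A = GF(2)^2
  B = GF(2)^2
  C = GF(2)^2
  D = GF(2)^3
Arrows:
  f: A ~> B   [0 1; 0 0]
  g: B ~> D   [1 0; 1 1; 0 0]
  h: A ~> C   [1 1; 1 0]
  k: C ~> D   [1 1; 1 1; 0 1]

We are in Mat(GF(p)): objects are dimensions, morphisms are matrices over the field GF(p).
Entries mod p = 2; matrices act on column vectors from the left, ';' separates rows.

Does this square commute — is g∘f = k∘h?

1) trace f;g:
  e0=[1,0] f~>[0,0] g~>[0,0,0]
  e1=[0,1] f~>[1,0] g~>[1,1,0]
  result₁ = [0 1; 0 1; 0 0]
2) trace h;k:
  e0=[1,0] h~>[1,1] k~>[0,0,1]
  e1=[0,1] h~>[1,0] k~>[1,1,0]
  result₂ = [0 1; 0 1; 1 0]
Equal? distinct morphisms ✗

Answer: DOES NOT COMMUTE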